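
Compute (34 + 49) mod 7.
6

(34 + 49) = 83
83 mod 7 = 6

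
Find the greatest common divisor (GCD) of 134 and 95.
1

Using the Euclidean algorithm:
134 = 1 × 95 + 39
95 = 2 × 39 + 17
39 = 2 × 17 + 5
17 = 3 × 5 + 2
5 = 2 × 2 + 1
2 = 2 × 1 + 0

GCD(134, 95) = 1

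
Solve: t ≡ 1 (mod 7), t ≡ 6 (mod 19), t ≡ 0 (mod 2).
M = 7 × 19 × 2 = 266. M₁ = 38, y₁ ≡ 5 (mod 7). M₂ = 14, y₂ ≡ 15 (mod 19). M₃ = 133, y₃ ≡ 1 (mod 2). t = 1×38×5 + 6×14×15 + 0×133×1 ≡ 120 (mod 266)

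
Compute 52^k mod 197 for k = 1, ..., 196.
g^1, g^2, ..., g^{196} mod 197: {52, 143, 147, 158, 139, 136, 177, 142, 95, 15, 189, 175, 38, 6, 115, 70, 94, 160, 46, 28, 77, 64, 176, 90, 149, 65, 31, 36, 99, 26, 170, 172, 79, 168, 68, 187, 71, 146, 106, 193, 186, 19, 3, 156, 35, 47, 80, 23, 14, 137, 32, 88, 45, 173, 131, 114, 18, 148, 13, 85, 86, 138, 84, 34, 192, 134, 73, 53, 195, 93, 108, 100, 78, 116, 122, 40, 110, 7, 167, 16, 44, 121, 185, 164, 57, 9, 74, 105, 141, 43, 69, 42, 17, 96, 67, 135, 125, 196, 145, 54, 50, 39, 58, 61, 20, 55, 102, 182, 8, 22, 159, 191, 82, 127, 103, 37, 151, 169, 120, 133, 21, 107, 48, 132, 166, 161, 98, 171, 27, 25, 118, 29, 129, 10, 126, 51, 91, 4, 11, 178, 194, 41, 162, 150, 117, 174, 183, 60, 165, 109, 152, 24, 66, 83, 179, 49, 184, 112, 111, 59, 113, 163, 5, 63, 124, 144, 2, 104, 89, 97, 119, 81, 75, 157, 87, 190, 30, 181, 153, 76, 12, 33, 140, 188, 123, 92, 56, 154, 128, 155, 180, 101, 130, 62, 72, 1}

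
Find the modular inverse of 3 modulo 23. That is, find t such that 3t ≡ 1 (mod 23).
8

Using Extended Euclidean Algorithm:
gcd(3, 23) = 1
Bezout coefficients: 3 × 8 + 23 × -1 = 1
So 3 × 8 ≡ 1 (mod 23)
The inverse is 8 mod 23 = 8
Verification: 3 × 8 = 24 = 1 × 23 + 1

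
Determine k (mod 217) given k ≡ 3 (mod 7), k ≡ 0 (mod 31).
31

Using the Chinese Remainder Theorem:
M = product of moduli = 217
For equation 1: M_1 = 31, 31 ≡ 3 (mod 7), inverse of 31 mod 7 is 5 (check: 3 × 5 = 15 ≡ 1 (mod 7))
For equation 2: M_2 = 7, 7 ≡ 7 (mod 31), inverse of 7 mod 31 is 9 (check: 7 × 9 = 63 ≡ 1 (mod 31))
Combine: k ≡ Σ r_i×M_i×(M_i⁻¹ mod m_i) = 3×31×5 + 0×7×9 = 465 + 0 = 465
465 mod 217 = 31
k ≡ 31 (mod 217)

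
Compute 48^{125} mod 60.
48

Using successive squaring:
Binary expansion of 125: 1111101
Powers of 48 mod 60 (each is the square of the previous):
  48^1 ≡ 48 (mod 60)
  48^2 ≡ 48² = 2304 ≡ 24 (mod 60)
  48^4 ≡ 24² = 576 ≡ 36 (mod 60)
  48^8 ≡ 36² = 1296 ≡ 36 (mod 60)
  48^16 ≡ 36² = 1296 ≡ 36 (mod 60)
  48^32 ≡ 36² = 1296 ≡ 36 (mod 60)
  48^64 ≡ 36² = 1296 ≡ 36 (mod 60)
125 = 64 + 32 + 16 + 8 + 4 + 1, so 48^125 = 48^64 × 48^32 × 48^16 × 48^8 × 48^4 × 48^1 ≡ 36 × 36 × 36 × 36 × 36 × 48 (mod 60)
Multiplying step by step:
  36 × 36 = 1296 ≡ 36 (mod 60)
  36 × 36 = 1296 ≡ 36 (mod 60)
  36 × 36 = 1296 ≡ 36 (mod 60)
  36 × 36 = 1296 ≡ 36 (mod 60)
  36 × 48 = 1728 ≡ 48 (mod 60)
Result: 48^125 ≡ 48 (mod 60)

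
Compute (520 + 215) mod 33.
9

(520 + 215) = 735
735 mod 33 = 9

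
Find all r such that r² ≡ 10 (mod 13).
The square roots of 10 mod 13 are 7 and 6. Verify: 7² = 49 ≡ 10 (mod 13)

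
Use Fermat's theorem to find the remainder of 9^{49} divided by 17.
9

By Fermat's Little Theorem, a^(p-1) ≡ 1 (mod p) for prime p and gcd(a, p) = 1
Here p = 17, so 9^16 ≡ 1 (mod 17)
We can reduce the exponent: 49 mod 16 = 1
So 9^49 ≡ 9^1 (mod 17)
Computing: 9^1 mod 17 = 9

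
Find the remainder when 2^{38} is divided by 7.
By Fermat: 2^{6} ≡ 1 (mod 7). 38 = 6×6 + 2. So 2^{38} ≡ 2^{2} ≡ 4 (mod 7)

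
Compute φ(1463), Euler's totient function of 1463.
1080

Prime factorization: 1463 = 7 × 11 × 19
Using the formula φ(n) = n × Π(1 - 1/p) for each prime factor p:
φ(1463) = 1463 × (1 - 1/7) × (1 - 1/11) × (1 - 1/19)
φ(1463) = 1080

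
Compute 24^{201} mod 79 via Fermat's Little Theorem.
78

By Fermat's Little Theorem, a^(p-1) ≡ 1 (mod p) for prime p and gcd(a, p) = 1
Here p = 79, so 24^78 ≡ 1 (mod 79)
We can reduce the exponent: 201 mod 78 = 45
So 24^201 ≡ 24^45 (mod 79)
Computing: 24^45 mod 79 = 78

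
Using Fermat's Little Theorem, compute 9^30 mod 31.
By Fermat's Little Theorem, 9^{30} ≡ 1 (mod 31) since 31 is prime and gcd(9, 31) = 1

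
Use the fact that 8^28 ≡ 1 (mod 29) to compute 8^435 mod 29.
By Fermat: 8^{28} ≡ 1 (mod 29). 435 ≡ 15 (mod 28). So 8^{435} ≡ 8^{15} ≡ 21 (mod 29)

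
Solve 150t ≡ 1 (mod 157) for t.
150^(-1) ≡ 112 (mod 157). Verification: 150 × 112 = 16800 ≡ 1 (mod 157)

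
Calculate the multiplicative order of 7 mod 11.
Powers of 7 mod 11: 7^1≡7, 7^2≡5, 7^3≡2, 7^4≡3, 7^5≡10, 7^6≡4, 7^7≡6, 7^8≡9, 7^9≡8, 7^10≡1. Order = 10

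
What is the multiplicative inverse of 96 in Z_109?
67

Using Extended Euclidean Algorithm:
gcd(96, 109) = 1
Bezout coefficients: 96 × -42 + 109 × 37 = 1
So 96 × -42 ≡ 1 (mod 109)
The inverse is -42 mod 109 = 67
Verification: 96 × 67 = 6432 = 59 × 109 + 1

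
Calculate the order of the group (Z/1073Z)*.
1008

Prime factorization: 1073 = 29 × 37
Using the formula φ(n) = n × Π(1 - 1/p) for each prime factor p:
φ(1073) = 1073 × (1 - 1/29) × (1 - 1/37)
φ(1073) = 1008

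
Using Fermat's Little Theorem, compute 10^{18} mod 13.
1

By Fermat's Little Theorem, a^(p-1) ≡ 1 (mod p) for prime p and gcd(a, p) = 1
Here p = 13, so 10^12 ≡ 1 (mod 13)
We can reduce the exponent: 18 mod 12 = 6
So 10^18 ≡ 10^6 (mod 13)
Computing: 10^6 mod 13 = 1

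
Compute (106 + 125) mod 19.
3

(106 + 125) = 231
231 mod 19 = 3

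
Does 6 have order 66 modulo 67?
p - 1 = 66 has prime divisors 2, 3, 11. Check 6^(66/q) mod 67 for each: 6^(66/2) = 6^33 ≡ 1, 6^(66/3) = 6^22 ≡ 37, 6^(66/11) = 6^6 ≡ 24 (mod 67). Since 6^33 ≡ 1 (mod 67), the order of 6 divides 33 (in fact the order is 33) ≠ 66, so it is not a primitive root.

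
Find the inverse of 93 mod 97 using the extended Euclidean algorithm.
Extended GCD: 93(24) + 97(-23) = 1. So 93^(-1) ≡ 24 ≡ 24 (mod 97). Verify: 93 × 24 = 2232 ≡ 1 (mod 97)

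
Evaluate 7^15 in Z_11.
Using Fermat: 7^{10} ≡ 1 (mod 11). 15 ≡ 5 (mod 10). So 7^{15} ≡ 7^{5} ≡ 10 (mod 11)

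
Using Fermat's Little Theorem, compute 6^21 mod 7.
By Fermat: 6^{6} ≡ 1 (mod 7). 21 = 3×6 + 3. So 6^{21} ≡ 6^{3} ≡ 6 (mod 7)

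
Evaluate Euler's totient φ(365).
288

Prime factorization: 365 = 5 × 73
Using the formula φ(n) = n × Π(1 - 1/p) for each prime factor p:
φ(365) = 365 × (1 - 1/5) × (1 - 1/73)
φ(365) = 288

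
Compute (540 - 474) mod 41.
25

(540 - 474) = 66
66 mod 41 = 25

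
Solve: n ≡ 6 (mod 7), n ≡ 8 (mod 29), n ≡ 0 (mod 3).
M = 7 × 29 × 3 = 609. M₁ = 87, y₁ ≡ 5 (mod 7). M₂ = 21, y₂ ≡ 18 (mod 29). M₃ = 203, y₃ ≡ 2 (mod 3). n = 6×87×5 + 8×21×18 + 0×203×2 ≡ 153 (mod 609)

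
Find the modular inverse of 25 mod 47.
25^(-1) ≡ 32 (mod 47). Verification: 25 × 32 = 800 ≡ 1 (mod 47)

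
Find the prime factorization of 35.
5 × 7

Divide by primes starting from smallest:
35 ÷ 5 = 7
7 ÷ 7 = 1

35 = 5 × 7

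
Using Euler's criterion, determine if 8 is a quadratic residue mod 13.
By Euler's criterion: 8^{6} ≡ 12 (mod 13). Since this equals -1 (≡ 12), 8 is not a QR.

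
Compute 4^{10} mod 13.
9

Using successive squaring:
Binary expansion of 10: 1010
Powers of 4 mod 13 (each is the square of the previous):
  4^1 ≡ 4 (mod 13)
  4^2 ≡ 4² = 16 ≡ 3 (mod 13)
  4^4 ≡ 3² = 9 ≡ 9 (mod 13)
  4^8 ≡ 9² = 81 ≡ 3 (mod 13)
10 = 8 + 2, so 4^10 = 4^8 × 4^2 ≡ 3 × 3 (mod 13)
Multiplying step by step:
  3 × 3 = 9 ≡ 9 (mod 13)
Result: 4^10 ≡ 9 (mod 13)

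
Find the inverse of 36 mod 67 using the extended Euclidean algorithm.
Extended GCD: 36(-13) + 67(7) = 1. So 36^(-1) ≡ 54 ≡ 54 (mod 67). Verify: 36 × 54 = 1944 ≡ 1 (mod 67)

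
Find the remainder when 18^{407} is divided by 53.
By Fermat: 18^{52} ≡ 1 (mod 53). 407 = 7×52 + 43. So 18^{407} ≡ 18^{43} ≡ 20 (mod 53)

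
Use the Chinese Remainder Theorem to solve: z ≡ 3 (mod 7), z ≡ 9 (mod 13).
M = 7 × 13 = 91. M₁ = 13, y₁ ≡ 6 (mod 7). M₂ = 7, y₂ ≡ 2 (mod 13). z = 3×13×6 + 9×7×2 ≡ 87 (mod 91)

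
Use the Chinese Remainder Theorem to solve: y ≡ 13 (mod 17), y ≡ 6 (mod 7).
13

Using the Chinese Remainder Theorem:
M = product of moduli = 119
For equation 1: M_1 = 7, 7 ≡ 7 (mod 17), inverse of 7 mod 17 is 5 (check: 7 × 5 = 35 ≡ 1 (mod 17))
For equation 2: M_2 = 17, 17 ≡ 3 (mod 7), inverse of 17 mod 7 is 5 (check: 3 × 5 = 15 ≡ 1 (mod 7))
Combine: y ≡ Σ r_i×M_i×(M_i⁻¹ mod m_i) = 13×7×5 + 6×17×5 = 455 + 510 = 965
965 mod 119 = 13
y ≡ 13 (mod 119)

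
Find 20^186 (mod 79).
Using Fermat: 20^{78} ≡ 1 (mod 79). 186 ≡ 30 (mod 78). So 20^{186} ≡ 20^{30} ≡ 22 (mod 79)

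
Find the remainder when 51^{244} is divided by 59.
By Fermat: 51^{58} ≡ 1 (mod 59). 244 = 4×58 + 12. So 51^{244} ≡ 51^{12} ≡ 49 (mod 59)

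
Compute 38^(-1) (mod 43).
17

Using Extended Euclidean Algorithm:
gcd(38, 43) = 1
Bezout coefficients: 38 × 17 + 43 × -15 = 1
So 38 × 17 ≡ 1 (mod 43)
The inverse is 17 mod 43 = 17
Verification: 38 × 17 = 646 = 15 × 43 + 1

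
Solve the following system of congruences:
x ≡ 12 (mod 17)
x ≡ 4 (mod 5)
29

Using the Chinese Remainder Theorem:
M = product of moduli = 85
For equation 1: M_1 = 5, 5 ≡ 5 (mod 17), inverse of 5 mod 17 is 7 (check: 5 × 7 = 35 ≡ 1 (mod 17))
For equation 2: M_2 = 17, 17 ≡ 2 (mod 5), inverse of 17 mod 5 is 3 (check: 2 × 3 = 6 ≡ 1 (mod 5))
Combine: x ≡ Σ r_i×M_i×(M_i⁻¹ mod m_i) = 12×5×7 + 4×17×3 = 420 + 204 = 624
624 mod 85 = 29
x ≡ 29 (mod 85)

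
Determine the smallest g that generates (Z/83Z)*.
2

A primitive root g modulo p has order p-1 = 82
Prime divisors of 82: [2, 41]
g is a primitive root iff g^(82/q) ≢ 1 (mod 83) for each prime divisor q
Testing small values:
  g = 2: 2^41 ≡ 82, 2^2 ≡ 4 (mod 83) → none is 1, primitive root!
The smallest primitive root is 2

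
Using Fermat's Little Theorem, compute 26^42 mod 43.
By Fermat's Little Theorem, 26^{42} ≡ 1 (mod 43) since 43 is prime and gcd(26, 43) = 1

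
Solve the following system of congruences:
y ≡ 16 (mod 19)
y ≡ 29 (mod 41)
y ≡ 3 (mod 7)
1669

Using the Chinese Remainder Theorem:
M = product of moduli = 5453
For equation 1: M_1 = 287, 287 ≡ 2 (mod 19), inverse of 287 mod 19 is 10 (check: 2 × 10 = 20 ≡ 1 (mod 19))
For equation 2: M_2 = 133, 133 ≡ 10 (mod 41), inverse of 133 mod 41 is 37 (check: 10 × 37 = 370 ≡ 1 (mod 41))
For equation 3: M_3 = 779, 779 ≡ 2 (mod 7), inverse of 779 mod 7 is 4 (check: 2 × 4 = 8 ≡ 1 (mod 7))
Combine: y ≡ Σ r_i×M_i×(M_i⁻¹ mod m_i) = 16×287×10 + 29×133×37 + 3×779×4 = 45920 + 142709 + 9348 = 197977
197977 mod 5453 = 1669
y ≡ 1669 (mod 5453)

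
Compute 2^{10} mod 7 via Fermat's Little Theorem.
2

By Fermat's Little Theorem, a^(p-1) ≡ 1 (mod p) for prime p and gcd(a, p) = 1
Here p = 7, so 2^6 ≡ 1 (mod 7)
We can reduce the exponent: 10 mod 6 = 4
So 2^10 ≡ 2^4 (mod 7)
Computing: 2^4 mod 7 = 2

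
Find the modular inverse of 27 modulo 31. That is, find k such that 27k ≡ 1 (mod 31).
23

Using Extended Euclidean Algorithm:
gcd(27, 31) = 1
Bezout coefficients: 27 × -8 + 31 × 7 = 1
So 27 × -8 ≡ 1 (mod 31)
The inverse is -8 mod 31 = 23
Verification: 27 × 23 = 621 = 20 × 31 + 1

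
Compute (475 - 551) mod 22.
12

(475 - 551) = -76
-76 mod 22 = 12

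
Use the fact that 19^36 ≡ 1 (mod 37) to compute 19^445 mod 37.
By Fermat: 19^{36} ≡ 1 (mod 37). 445 ≡ 13 (mod 36). So 19^{445} ≡ 19^{13} ≡ 5 (mod 37)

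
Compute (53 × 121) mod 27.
14

(53 × 121) = 6413
6413 mod 27 = 14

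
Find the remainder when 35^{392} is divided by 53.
By Fermat: 35^{52} ≡ 1 (mod 53). 392 = 7×52 + 28. So 35^{392} ≡ 35^{28} ≡ 47 (mod 53)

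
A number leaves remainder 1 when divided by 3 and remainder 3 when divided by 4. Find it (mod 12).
M = 3 × 4 = 12. M₁ = 4, y₁ ≡ 1 (mod 3). M₂ = 3, y₂ ≡ 3 (mod 4). x = 1×4×1 + 3×3×3 ≡ 7 (mod 12)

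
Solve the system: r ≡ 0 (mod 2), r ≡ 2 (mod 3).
M = 2 × 3 = 6. M₁ = 3, y₁ ≡ 1 (mod 2). M₂ = 2, y₂ ≡ 2 (mod 3). r = 0×3×1 + 2×2×2 ≡ 2 (mod 6)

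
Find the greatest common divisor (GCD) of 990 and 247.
1

Using the Euclidean algorithm:
990 = 4 × 247 + 2
247 = 123 × 2 + 1
2 = 2 × 1 + 0

GCD(990, 247) = 1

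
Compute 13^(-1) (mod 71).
13^(-1) ≡ 11 (mod 71). Verification: 13 × 11 = 143 ≡ 1 (mod 71)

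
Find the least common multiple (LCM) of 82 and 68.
2788

First find GCD(82, 68) using the Euclidean algorithm:
82 = 1 × 68 + 14
68 = 4 × 14 + 12
14 = 1 × 12 + 2
12 = 6 × 2 + 0
GCD(82, 68) = 2

LCM formula: LCM(a, b) = (a × b) / GCD(a, b)
LCM(82, 68) = (82 × 68) / 2
LCM(82, 68) = 5576 / 2
LCM(82, 68) = 2788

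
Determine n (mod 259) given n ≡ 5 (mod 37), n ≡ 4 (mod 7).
116

Using the Chinese Remainder Theorem:
M = product of moduli = 259
For equation 1: M_1 = 7, 7 ≡ 7 (mod 37), inverse of 7 mod 37 is 16 (check: 7 × 16 = 112 ≡ 1 (mod 37))
For equation 2: M_2 = 37, 37 ≡ 2 (mod 7), inverse of 37 mod 7 is 4 (check: 2 × 4 = 8 ≡ 1 (mod 7))
Combine: n ≡ Σ r_i×M_i×(M_i⁻¹ mod m_i) = 5×7×16 + 4×37×4 = 560 + 592 = 1152
1152 mod 259 = 116
n ≡ 116 (mod 259)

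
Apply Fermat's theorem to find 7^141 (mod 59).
By Fermat: 7^{58} ≡ 1 (mod 59). 141 = 2×58 + 25. So 7^{141} ≡ 7^{25} ≡ 36 (mod 59)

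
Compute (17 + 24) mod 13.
2

(17 + 24) = 41
41 mod 13 = 2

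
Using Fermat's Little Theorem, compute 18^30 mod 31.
By Fermat's Little Theorem, 18^{30} ≡ 1 (mod 31) since 31 is prime and gcd(18, 31) = 1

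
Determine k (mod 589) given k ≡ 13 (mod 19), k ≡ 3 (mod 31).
127

Using the Chinese Remainder Theorem:
M = product of moduli = 589
For equation 1: M_1 = 31, 31 ≡ 12 (mod 19), inverse of 31 mod 19 is 8 (check: 12 × 8 = 96 ≡ 1 (mod 19))
For equation 2: M_2 = 19, 19 ≡ 19 (mod 31), inverse of 19 mod 31 is 18 (check: 19 × 18 = 342 ≡ 1 (mod 31))
Combine: k ≡ Σ r_i×M_i×(M_i⁻¹ mod m_i) = 13×31×8 + 3×19×18 = 3224 + 1026 = 4250
4250 mod 589 = 127
k ≡ 127 (mod 589)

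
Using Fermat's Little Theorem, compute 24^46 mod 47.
By Fermat's Little Theorem, 24^{46} ≡ 1 (mod 47) since 47 is prime and gcd(24, 47) = 1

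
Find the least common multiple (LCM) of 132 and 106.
6996

First find GCD(132, 106) using the Euclidean algorithm:
132 = 1 × 106 + 26
106 = 4 × 26 + 2
26 = 13 × 2 + 0
GCD(132, 106) = 2

LCM formula: LCM(a, b) = (a × b) / GCD(a, b)
LCM(132, 106) = (132 × 106) / 2
LCM(132, 106) = 13992 / 2
LCM(132, 106) = 6996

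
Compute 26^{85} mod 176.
144

Using successive squaring:
Binary expansion of 85: 1010101
Powers of 26 mod 176 (each is the square of the previous):
  26^1 ≡ 26 (mod 176)
  26^2 ≡ 26² = 676 ≡ 148 (mod 176)
  26^4 ≡ 148² = 21904 ≡ 80 (mod 176)
  26^8 ≡ 80² = 6400 ≡ 64 (mod 176)
  26^16 ≡ 64² = 4096 ≡ 48 (mod 176)
  26^32 ≡ 48² = 2304 ≡ 16 (mod 176)
  26^64 ≡ 16² = 256 ≡ 80 (mod 176)
85 = 64 + 16 + 4 + 1, so 26^85 = 26^64 × 26^16 × 26^4 × 26^1 ≡ 80 × 48 × 80 × 26 (mod 176)
Multiplying step by step:
  80 × 48 = 3840 ≡ 144 (mod 176)
  144 × 80 = 11520 ≡ 80 (mod 176)
  80 × 26 = 2080 ≡ 144 (mod 176)
Result: 26^85 ≡ 144 (mod 176)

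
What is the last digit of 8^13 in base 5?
Using Fermat: 8^{4} ≡ 1 (mod 5). 13 ≡ 1 (mod 4). So 8^{13} ≡ 8^{1} ≡ 3 (mod 5)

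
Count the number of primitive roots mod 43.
Number of primitive roots mod 43 = φ(42) = 12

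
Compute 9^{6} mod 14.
1

Using successive squaring:
Binary expansion of 6: 110
Powers of 9 mod 14 (each is the square of the previous):
  9^1 ≡ 9 (mod 14)
  9^2 ≡ 9² = 81 ≡ 11 (mod 14)
  9^4 ≡ 11² = 121 ≡ 9 (mod 14)
6 = 4 + 2, so 9^6 = 9^4 × 9^2 ≡ 9 × 11 (mod 14)
Multiplying step by step:
  9 × 11 = 99 ≡ 1 (mod 14)
Result: 9^6 ≡ 1 (mod 14)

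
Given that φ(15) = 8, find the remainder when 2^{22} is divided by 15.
By Euler: 2^{8} ≡ 1 (mod 15) since gcd(2, 15) = 1. 22 = 2×8 + 6. So 2^{22} ≡ 2^{6} ≡ 4 (mod 15)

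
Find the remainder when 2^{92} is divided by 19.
By Fermat: 2^{18} ≡ 1 (mod 19). 92 = 5×18 + 2. So 2^{92} ≡ 2^{2} ≡ 4 (mod 19)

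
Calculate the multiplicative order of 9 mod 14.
Powers of 9 mod 14: 9^1≡9, 9^2≡11, 9^3≡1. Order = 3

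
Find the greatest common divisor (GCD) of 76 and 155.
1

Using the Euclidean algorithm:
76 = 0 × 155 + 76
155 = 2 × 76 + 3
76 = 25 × 3 + 1
3 = 3 × 1 + 0

GCD(76, 155) = 1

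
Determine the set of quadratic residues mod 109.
QRs mod 109: {1, 3, 4, 5, 7, 9, 12, 15, 16, 20, 21, 22, 25, 26, 27, 28, 29, 31, 34, 35, 36, 38, 43, 45, 46, 48, 49, 60, 61, 63, 64, 66, 71, 73, 74, 75, 78, 80, 81, 82, 83, 84, 87, 88, 89, 93, 94, 97, 100, 102, 104, 105, 106, 108}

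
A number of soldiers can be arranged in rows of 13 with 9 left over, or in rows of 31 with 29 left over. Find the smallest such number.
M = 13 × 31 = 403. M₁ = 31, y₁ ≡ 8 (mod 13). M₂ = 13, y₂ ≡ 12 (mod 31). x = 9×31×8 + 29×13×12 ≡ 308 (mod 403). The smallest positive such number is 308.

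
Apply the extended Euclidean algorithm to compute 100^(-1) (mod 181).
Extended GCD: 100(-38) + 181(21) = 1. So 100^(-1) ≡ 143 ≡ 143 (mod 181). Verify: 100 × 143 = 14300 ≡ 1 (mod 181)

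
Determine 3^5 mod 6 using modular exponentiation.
5 = 4 + 1 (binary 101). Repeated squaring mod 6: 3^1 ≡ 3; 3^2 ≡ 3² = 9 ≡ 3; 3^4 ≡ 3² = 9 ≡ 3. Multiply: 3^5 = 3^4 × 3^1 ≡ 3 × 3 (mod 6): 3 × 3 = 9 ≡ 3. So 3^5 ≡ 3 (mod 6).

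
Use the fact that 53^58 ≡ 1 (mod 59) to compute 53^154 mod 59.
By Fermat: 53^{58} ≡ 1 (mod 59). 154 = 2×58 + 38. So 53^{154} ≡ 53^{38} ≡ 35 (mod 59)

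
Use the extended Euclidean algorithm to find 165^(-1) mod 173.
Extended GCD: 165(-65) + 173(62) = 1. So 165^(-1) ≡ 108 ≡ 108 (mod 173). Verify: 165 × 108 = 17820 ≡ 1 (mod 173)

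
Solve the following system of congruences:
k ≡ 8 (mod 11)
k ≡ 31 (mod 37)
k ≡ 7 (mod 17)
6025

Using the Chinese Remainder Theorem:
M = product of moduli = 6919
For equation 1: M_1 = 629, 629 ≡ 2 (mod 11), inverse of 629 mod 11 is 6 (check: 2 × 6 = 12 ≡ 1 (mod 11))
For equation 2: M_2 = 187, 187 ≡ 2 (mod 37), inverse of 187 mod 37 is 19 (check: 2 × 19 = 38 ≡ 1 (mod 37))
For equation 3: M_3 = 407, 407 ≡ 16 (mod 17), inverse of 407 mod 17 is 16 (check: 16 × 16 = 256 ≡ 1 (mod 17))
Combine: k ≡ Σ r_i×M_i×(M_i⁻¹ mod m_i) = 8×629×6 + 31×187×19 + 7×407×16 = 30192 + 110143 + 45584 = 185919
185919 mod 6919 = 6025
k ≡ 6025 (mod 6919)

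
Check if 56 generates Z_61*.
p - 1 = 60 has prime divisors 2, 3, 5. Check 56^(60/q) mod 61 for each: 56^(60/2) = 56^30 ≡ 1, 56^(60/3) = 56^20 ≡ 47, 56^(60/5) = 56^12 ≡ 20 (mod 61). Since 56^30 ≡ 1 (mod 61), the order of 56 divides 30 (in fact the order is 15) ≠ 60, so it is not a primitive root.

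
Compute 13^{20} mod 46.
3

Using successive squaring:
Binary expansion of 20: 10100
Powers of 13 mod 46 (each is the square of the previous):
  13^1 ≡ 13 (mod 46)
  13^2 ≡ 13² = 169 ≡ 31 (mod 46)
  13^4 ≡ 31² = 961 ≡ 41 (mod 46)
  13^8 ≡ 41² = 1681 ≡ 25 (mod 46)
  13^16 ≡ 25² = 625 ≡ 27 (mod 46)
20 = 16 + 4, so 13^20 = 13^16 × 13^4 ≡ 27 × 41 (mod 46)
Multiplying step by step:
  27 × 41 = 1107 ≡ 3 (mod 46)
Result: 13^20 ≡ 3 (mod 46)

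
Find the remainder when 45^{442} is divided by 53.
By Fermat: 45^{52} ≡ 1 (mod 53). 442 = 8×52 + 26. So 45^{442} ≡ 45^{26} ≡ 52 (mod 53)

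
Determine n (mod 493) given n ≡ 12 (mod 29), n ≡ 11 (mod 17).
215

Using the Chinese Remainder Theorem:
M = product of moduli = 493
For equation 1: M_1 = 17, 17 ≡ 17 (mod 29), inverse of 17 mod 29 is 12 (check: 17 × 12 = 204 ≡ 1 (mod 29))
For equation 2: M_2 = 29, 29 ≡ 12 (mod 17), inverse of 29 mod 17 is 10 (check: 12 × 10 = 120 ≡ 1 (mod 17))
Combine: n ≡ Σ r_i×M_i×(M_i⁻¹ mod m_i) = 12×17×12 + 11×29×10 = 2448 + 3190 = 5638
5638 mod 493 = 215
n ≡ 215 (mod 493)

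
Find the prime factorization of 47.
47

Divide by primes starting from smallest:
47 ÷ 47 = 1

47 = 47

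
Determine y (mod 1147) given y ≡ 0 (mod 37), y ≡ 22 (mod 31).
518

Using the Chinese Remainder Theorem:
M = product of moduli = 1147
For equation 1: M_1 = 31, 31 ≡ 31 (mod 37), inverse of 31 mod 37 is 6 (check: 31 × 6 = 186 ≡ 1 (mod 37))
For equation 2: M_2 = 37, 37 ≡ 6 (mod 31), inverse of 37 mod 31 is 26 (check: 6 × 26 = 156 ≡ 1 (mod 31))
Combine: y ≡ Σ r_i×M_i×(M_i⁻¹ mod m_i) = 0×31×6 + 22×37×26 = 0 + 21164 = 21164
21164 mod 1147 = 518
y ≡ 518 (mod 1147)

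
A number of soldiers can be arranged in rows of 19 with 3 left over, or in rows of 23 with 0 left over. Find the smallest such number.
M = 19 × 23 = 437. M₁ = 23, y₁ ≡ 5 (mod 19). M₂ = 19, y₂ ≡ 17 (mod 23). k = 3×23×5 + 0×19×17 ≡ 345 (mod 437). The smallest positive such number is 345.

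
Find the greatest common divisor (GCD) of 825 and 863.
1

Using the Euclidean algorithm:
825 = 0 × 863 + 825
863 = 1 × 825 + 38
825 = 21 × 38 + 27
38 = 1 × 27 + 11
27 = 2 × 11 + 5
11 = 2 × 5 + 1
5 = 5 × 1 + 0

GCD(825, 863) = 1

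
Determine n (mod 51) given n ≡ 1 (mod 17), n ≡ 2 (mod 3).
35

Using the Chinese Remainder Theorem:
M = product of moduli = 51
For equation 1: M_1 = 3, 3 ≡ 3 (mod 17), inverse of 3 mod 17 is 6 (check: 3 × 6 = 18 ≡ 1 (mod 17))
For equation 2: M_2 = 17, 17 ≡ 2 (mod 3), inverse of 17 mod 3 is 2 (check: 2 × 2 = 4 ≡ 1 (mod 3))
Combine: n ≡ Σ r_i×M_i×(M_i⁻¹ mod m_i) = 1×3×6 + 2×17×2 = 18 + 68 = 86
86 mod 51 = 35
n ≡ 35 (mod 51)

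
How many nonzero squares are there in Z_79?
For prime 79, there are (p-1)/2 = (79-1)/2 = 39 quadratic residues (excluding 0).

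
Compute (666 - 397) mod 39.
35

(666 - 397) = 269
269 mod 39 = 35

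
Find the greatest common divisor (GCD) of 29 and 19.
1

Using the Euclidean algorithm:
29 = 1 × 19 + 10
19 = 1 × 10 + 9
10 = 1 × 9 + 1
9 = 9 × 1 + 0

GCD(29, 19) = 1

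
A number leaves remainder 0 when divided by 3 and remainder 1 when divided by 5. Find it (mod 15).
M = 3 × 5 = 15. M₁ = 5, y₁ ≡ 2 (mod 3). M₂ = 3, y₂ ≡ 2 (mod 5). z = 0×5×2 + 1×3×2 ≡ 6 (mod 15)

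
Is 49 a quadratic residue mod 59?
By Euler's criterion: 49^{29} ≡ 1 (mod 59). Since this equals 1, 49 is a QR.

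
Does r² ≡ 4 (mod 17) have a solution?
By Euler's criterion: 4^{8} ≡ 1 (mod 17). Since this equals 1, 4 is a QR.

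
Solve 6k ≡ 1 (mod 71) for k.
12

Using Extended Euclidean Algorithm:
gcd(6, 71) = 1
Bezout coefficients: 6 × 12 + 71 × -1 = 1
So 6 × 12 ≡ 1 (mod 71)
The inverse is 12 mod 71 = 12
Verification: 6 × 12 = 72 = 1 × 71 + 1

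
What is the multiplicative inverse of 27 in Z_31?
27^(-1) ≡ 23 (mod 31). Verification: 27 × 23 = 621 ≡ 1 (mod 31)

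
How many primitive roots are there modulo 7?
2

The number of primitive roots modulo p is φ(p-1) = φ(6)
φ(6) = 2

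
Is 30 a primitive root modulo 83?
No

To verify, check if 30^(82/q) ≢ 1 (mod 83) for each prime divisor q of 82
Divisors of 82 = 82: [1, 2, 41, 82]
  30^(82/41) = 30^2 ≡ 70 (mod 83)
  30^(82/2) = 30^41 ≡ 1 (mod 83)
Conclusion: 30 is not a primitive root modulo 83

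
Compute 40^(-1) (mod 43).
40^(-1) ≡ 14 (mod 43). Verification: 40 × 14 = 560 ≡ 1 (mod 43)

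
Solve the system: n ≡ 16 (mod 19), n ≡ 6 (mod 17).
M = 19 × 17 = 323. M₁ = 17, y₁ ≡ 9 (mod 19). M₂ = 19, y₂ ≡ 9 (mod 17). n = 16×17×9 + 6×19×9 ≡ 244 (mod 323)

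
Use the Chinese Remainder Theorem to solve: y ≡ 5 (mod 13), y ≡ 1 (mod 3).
31

Using the Chinese Remainder Theorem:
M = product of moduli = 39
For equation 1: M_1 = 3, 3 ≡ 3 (mod 13), inverse of 3 mod 13 is 9 (check: 3 × 9 = 27 ≡ 1 (mod 13))
For equation 2: M_2 = 13, 13 ≡ 1 (mod 3), inverse of 13 mod 3 is 1 (check: 1 × 1 = 1 ≡ 1 (mod 3))
Combine: y ≡ Σ r_i×M_i×(M_i⁻¹ mod m_i) = 5×3×9 + 1×13×1 = 135 + 13 = 148
148 mod 39 = 31
y ≡ 31 (mod 39)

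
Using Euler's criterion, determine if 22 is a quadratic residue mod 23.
By Euler's criterion: 22^{11} ≡ 22 (mod 23). Since this equals -1 (≡ 22), 22 is not a QR.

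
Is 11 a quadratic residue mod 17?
By Euler's criterion: 11^{8} ≡ 16 (mod 17). Since this equals -1 (≡ 16), 11 is not a QR.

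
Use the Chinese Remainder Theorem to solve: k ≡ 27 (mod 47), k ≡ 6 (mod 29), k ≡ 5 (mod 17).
17464

Using the Chinese Remainder Theorem:
M = product of moduli = 23171
For equation 1: M_1 = 493, 493 ≡ 23 (mod 47), inverse of 493 mod 47 is 45 (check: 23 × 45 = 1035 ≡ 1 (mod 47))
For equation 2: M_2 = 799, 799 ≡ 16 (mod 29), inverse of 799 mod 29 is 20 (check: 16 × 20 = 320 ≡ 1 (mod 29))
For equation 3: M_3 = 1363, 1363 ≡ 3 (mod 17), inverse of 1363 mod 17 is 6 (check: 3 × 6 = 18 ≡ 1 (mod 17))
Combine: k ≡ Σ r_i×M_i×(M_i⁻¹ mod m_i) = 27×493×45 + 6×799×20 + 5×1363×6 = 598995 + 95880 + 40890 = 735765
735765 mod 23171 = 17464
k ≡ 17464 (mod 23171)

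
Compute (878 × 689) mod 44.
30

(878 × 689) = 604942
604942 mod 44 = 30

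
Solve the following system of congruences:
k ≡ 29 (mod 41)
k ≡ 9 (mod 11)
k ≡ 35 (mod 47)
9623

Using the Chinese Remainder Theorem:
M = product of moduli = 21197
For equation 1: M_1 = 517, 517 ≡ 25 (mod 41), inverse of 517 mod 41 is 23 (check: 25 × 23 = 575 ≡ 1 (mod 41))
For equation 2: M_2 = 1927, 1927 ≡ 2 (mod 11), inverse of 1927 mod 11 is 6 (check: 2 × 6 = 12 ≡ 1 (mod 11))
For equation 3: M_3 = 451, 451 ≡ 28 (mod 47), inverse of 451 mod 47 is 42 (check: 28 × 42 = 1176 ≡ 1 (mod 47))
Combine: k ≡ Σ r_i×M_i×(M_i⁻¹ mod m_i) = 29×517×23 + 9×1927×6 + 35×451×42 = 344839 + 104058 + 662970 = 1111867
1111867 mod 21197 = 9623
k ≡ 9623 (mod 21197)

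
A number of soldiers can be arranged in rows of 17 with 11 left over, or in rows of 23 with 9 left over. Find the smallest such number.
M = 17 × 23 = 391. M₁ = 23, y₁ ≡ 3 (mod 17). M₂ = 17, y₂ ≡ 19 (mod 23). r = 11×23×3 + 9×17×19 ≡ 147 (mod 391). The smallest positive such number is 147.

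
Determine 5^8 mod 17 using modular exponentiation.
8 = 8 (binary 1000). Repeated squaring mod 17: 5^1 ≡ 5; 5^2 ≡ 5² = 25 ≡ 8; 5^4 ≡ 8² = 64 ≡ 13; 5^8 ≡ 13² = 169 ≡ 16. So 5^8 ≡ 16 (mod 17).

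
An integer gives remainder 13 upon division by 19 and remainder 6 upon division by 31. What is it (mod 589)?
M = 19 × 31 = 589. M₁ = 31, y₁ ≡ 8 (mod 19). M₂ = 19, y₂ ≡ 18 (mod 31). y = 13×31×8 + 6×19×18 ≡ 564 (mod 589). The smallest positive such number is 564.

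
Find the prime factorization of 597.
3 × 199

Divide by primes starting from smallest:
597 ÷ 3 = 199
199 ÷ 199 = 1

597 = 3 × 199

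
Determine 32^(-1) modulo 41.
32^(-1) ≡ 9 (mod 41). Verification: 32 × 9 = 288 ≡ 1 (mod 41)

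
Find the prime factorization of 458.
2 × 229

Divide by primes starting from smallest:
458 ÷ 2 = 229
229 ÷ 229 = 1

458 = 2 × 229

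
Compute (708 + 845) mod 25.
3

(708 + 845) = 1553
1553 mod 25 = 3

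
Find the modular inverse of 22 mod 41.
22^(-1) ≡ 28 (mod 41). Verification: 22 × 28 = 616 ≡ 1 (mod 41)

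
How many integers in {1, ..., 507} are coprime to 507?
312

Prime factorization: 507 = 3 × 13^2
Using the formula φ(n) = n × Π(1 - 1/p) for each prime factor p:
φ(507) = 507 × (1 - 1/3) × (1 - 1/13)
φ(507) = 312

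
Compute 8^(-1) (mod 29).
8^(-1) ≡ 11 (mod 29). Verification: 8 × 11 = 88 ≡ 1 (mod 29)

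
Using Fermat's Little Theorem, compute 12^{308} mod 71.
54

By Fermat's Little Theorem, a^(p-1) ≡ 1 (mod p) for prime p and gcd(a, p) = 1
Here p = 71, so 12^70 ≡ 1 (mod 71)
We can reduce the exponent: 308 mod 70 = 28
So 12^308 ≡ 12^28 (mod 71)
Computing: 12^28 mod 71 = 54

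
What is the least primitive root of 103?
5

A primitive root g modulo p has order p-1 = 102
Prime divisors of 102: [2, 3, 17]
g is a primitive root iff g^(102/q) ≢ 1 (mod 103) for each prime divisor q
Testing small values:
  g = 2: 2^51 ≡ 1, 2^34 ≡ 46, 2^6 ≡ 64 (mod 103) → 2^51 ≡ 1, not primitive root
  g = 3: 3^51 ≡ 102, 3^34 ≡ 1, 3^6 ≡ 8 (mod 103) → 3^34 ≡ 1, not primitive root
  g = 4: 4^51 ≡ 1, 4^34 ≡ 56, 4^6 ≡ 79 (mod 103) → 4^51 ≡ 1, not primitive root
  g = 5: 5^51 ≡ 102, 5^34 ≡ 56, 5^6 ≡ 72 (mod 103) → none is 1, primitive root!
The smallest primitive root is 5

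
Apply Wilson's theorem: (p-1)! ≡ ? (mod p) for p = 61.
By Wilson's theorem, (60)! ≡ -1 ≡ 60 (mod 61)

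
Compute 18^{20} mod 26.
14

Using successive squaring:
Binary expansion of 20: 10100
Powers of 18 mod 26 (each is the square of the previous):
  18^1 ≡ 18 (mod 26)
  18^2 ≡ 18² = 324 ≡ 12 (mod 26)
  18^4 ≡ 12² = 144 ≡ 14 (mod 26)
  18^8 ≡ 14² = 196 ≡ 14 (mod 26)
  18^16 ≡ 14² = 196 ≡ 14 (mod 26)
20 = 16 + 4, so 18^20 = 18^16 × 18^4 ≡ 14 × 14 (mod 26)
Multiplying step by step:
  14 × 14 = 196 ≡ 14 (mod 26)
Result: 18^20 ≡ 14 (mod 26)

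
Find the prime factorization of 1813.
7^2 × 37

Divide by primes starting from smallest:
1813 ÷ 7 = 259
259 ÷ 7 = 37
37 ÷ 37 = 1

1813 = 7^2 × 37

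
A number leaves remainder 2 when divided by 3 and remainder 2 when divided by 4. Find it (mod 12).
M = 3 × 4 = 12. M₁ = 4, y₁ ≡ 1 (mod 3). M₂ = 3, y₂ ≡ 3 (mod 4). n = 2×4×1 + 2×3×3 ≡ 2 (mod 12)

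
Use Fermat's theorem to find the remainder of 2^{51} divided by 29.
10

By Fermat's Little Theorem, a^(p-1) ≡ 1 (mod p) for prime p and gcd(a, p) = 1
Here p = 29, so 2^28 ≡ 1 (mod 29)
We can reduce the exponent: 51 mod 28 = 23
So 2^51 ≡ 2^23 (mod 29)
Computing: 2^23 mod 29 = 10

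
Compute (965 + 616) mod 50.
31

(965 + 616) = 1581
1581 mod 50 = 31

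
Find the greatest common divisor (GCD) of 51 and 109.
1

Using the Euclidean algorithm:
51 = 0 × 109 + 51
109 = 2 × 51 + 7
51 = 7 × 7 + 2
7 = 3 × 2 + 1
2 = 2 × 1 + 0

GCD(51, 109) = 1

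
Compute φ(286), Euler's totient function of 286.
120

Prime factorization: 286 = 2 × 11 × 13
Using the formula φ(n) = n × Π(1 - 1/p) for each prime factor p:
φ(286) = 286 × (1 - 1/2) × (1 - 1/11) × (1 - 1/13)
φ(286) = 120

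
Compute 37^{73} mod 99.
64

Using successive squaring:
Binary expansion of 73: 1001001
Powers of 37 mod 99 (each is the square of the previous):
  37^1 ≡ 37 (mod 99)
  37^2 ≡ 37² = 1369 ≡ 82 (mod 99)
  37^4 ≡ 82² = 6724 ≡ 91 (mod 99)
  37^8 ≡ 91² = 8281 ≡ 64 (mod 99)
  37^16 ≡ 64² = 4096 ≡ 37 (mod 99)
  37^32 ≡ 37² = 1369 ≡ 82 (mod 99)
  37^64 ≡ 82² = 6724 ≡ 91 (mod 99)
73 = 64 + 8 + 1, so 37^73 = 37^64 × 37^8 × 37^1 ≡ 91 × 64 × 37 (mod 99)
Multiplying step by step:
  91 × 64 = 5824 ≡ 82 (mod 99)
  82 × 37 = 3034 ≡ 64 (mod 99)
Result: 37^73 ≡ 64 (mod 99)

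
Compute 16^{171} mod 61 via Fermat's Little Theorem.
20

By Fermat's Little Theorem, a^(p-1) ≡ 1 (mod p) for prime p and gcd(a, p) = 1
Here p = 61, so 16^60 ≡ 1 (mod 61)
We can reduce the exponent: 171 mod 60 = 51
So 16^171 ≡ 16^51 (mod 61)
Computing: 16^51 mod 61 = 20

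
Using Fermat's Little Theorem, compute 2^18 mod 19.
By Fermat's Little Theorem, 2^{18} ≡ 1 (mod 19) since 19 is prime and gcd(2, 19) = 1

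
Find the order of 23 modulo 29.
Powers of 23 mod 29: 23^1≡23, 23^2≡7, 23^3≡16, 23^4≡20, 23^5≡25, 23^6≡24, 23^7≡1. Order = 7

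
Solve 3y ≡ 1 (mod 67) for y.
3^(-1) ≡ 45 (mod 67). Verification: 3 × 45 = 135 ≡ 1 (mod 67)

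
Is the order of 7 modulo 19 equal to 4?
No, the actual order is 3, not 4.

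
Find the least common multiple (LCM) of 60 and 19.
1140

First find GCD(60, 19) using the Euclidean algorithm:
60 = 3 × 19 + 3
19 = 6 × 3 + 1
3 = 3 × 1 + 0
GCD(60, 19) = 1

LCM formula: LCM(a, b) = (a × b) / GCD(a, b)
LCM(60, 19) = (60 × 19) / 1
LCM(60, 19) = 1140 / 1
LCM(60, 19) = 1140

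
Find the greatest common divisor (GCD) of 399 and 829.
1

Using the Euclidean algorithm:
399 = 0 × 829 + 399
829 = 2 × 399 + 31
399 = 12 × 31 + 27
31 = 1 × 27 + 4
27 = 6 × 4 + 3
4 = 1 × 3 + 1
3 = 3 × 1 + 0

GCD(399, 829) = 1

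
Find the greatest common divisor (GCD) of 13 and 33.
1

Using the Euclidean algorithm:
13 = 0 × 33 + 13
33 = 2 × 13 + 7
13 = 1 × 7 + 6
7 = 1 × 6 + 1
6 = 6 × 1 + 0

GCD(13, 33) = 1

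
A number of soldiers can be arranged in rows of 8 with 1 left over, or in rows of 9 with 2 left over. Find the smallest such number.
M = 8 × 9 = 72. M₁ = 9, y₁ ≡ 1 (mod 8). M₂ = 8, y₂ ≡ 8 (mod 9). m = 1×9×1 + 2×8×8 ≡ 65 (mod 72). The smallest positive such number is 65.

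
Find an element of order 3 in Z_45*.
16 has order 3 mod 45 since 16^{3} ≡ 1 (mod 45) and no smaller power works.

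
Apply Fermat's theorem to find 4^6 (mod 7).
By Fermat's Little Theorem, 4^{6} ≡ 1 (mod 7) since 7 is prime and gcd(4, 7) = 1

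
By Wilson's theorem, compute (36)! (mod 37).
By Wilson's theorem, (36)! ≡ -1 ≡ 36 (mod 37)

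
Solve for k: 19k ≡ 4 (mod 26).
18

Since gcd(19, 26) = 1 divides 4, a solution exists.
Multiply both sides by the inverse of 19 mod 26:
  19^(-1) mod 26 = 11
  x ≡ 11 × 4 ≡ 44 ≡ 18 (mod 26)
Verification: 19 × 18 = 342 = 13 × 26 + 4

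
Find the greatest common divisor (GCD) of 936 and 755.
1

Using the Euclidean algorithm:
936 = 1 × 755 + 181
755 = 4 × 181 + 31
181 = 5 × 31 + 26
31 = 1 × 26 + 5
26 = 5 × 5 + 1
5 = 5 × 1 + 0

GCD(936, 755) = 1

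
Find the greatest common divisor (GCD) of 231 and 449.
1

Using the Euclidean algorithm:
231 = 0 × 449 + 231
449 = 1 × 231 + 218
231 = 1 × 218 + 13
218 = 16 × 13 + 10
13 = 1 × 10 + 3
10 = 3 × 3 + 1
3 = 3 × 1 + 0

GCD(231, 449) = 1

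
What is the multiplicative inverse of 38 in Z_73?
38^(-1) ≡ 25 (mod 73). Verification: 38 × 25 = 950 ≡ 1 (mod 73)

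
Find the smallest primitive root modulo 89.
3

A primitive root g modulo p has order p-1 = 88
Prime divisors of 88: [2, 11]
g is a primitive root iff g^(88/q) ≢ 1 (mod 89) for each prime divisor q
Testing small values:
  g = 2: 2^44 ≡ 1, 2^8 ≡ 78 (mod 89) → 2^44 ≡ 1, not primitive root
  g = 3: 3^44 ≡ 88, 3^8 ≡ 64 (mod 89) → none is 1, primitive root!
The smallest primitive root is 3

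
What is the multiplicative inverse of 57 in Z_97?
80

Using Extended Euclidean Algorithm:
gcd(57, 97) = 1
Bezout coefficients: 57 × -17 + 97 × 10 = 1
So 57 × -17 ≡ 1 (mod 97)
The inverse is -17 mod 97 = 80
Verification: 57 × 80 = 4560 = 47 × 97 + 1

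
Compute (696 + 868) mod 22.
2

(696 + 868) = 1564
1564 mod 22 = 2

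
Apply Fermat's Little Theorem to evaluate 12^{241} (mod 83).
41

By Fermat's Little Theorem, a^(p-1) ≡ 1 (mod p) for prime p and gcd(a, p) = 1
Here p = 83, so 12^82 ≡ 1 (mod 83)
We can reduce the exponent: 241 mod 82 = 77
So 12^241 ≡ 12^77 (mod 83)
Computing: 12^77 mod 83 = 41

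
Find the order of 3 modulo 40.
Powers of 3 mod 40: 3^1≡3, 3^2≡9, 3^3≡27, 3^4≡1. Order = 4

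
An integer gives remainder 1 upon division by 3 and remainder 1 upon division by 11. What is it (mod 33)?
M = 3 × 11 = 33. M₁ = 11, y₁ ≡ 2 (mod 3). M₂ = 3, y₂ ≡ 4 (mod 11). n = 1×11×2 + 1×3×4 ≡ 1 (mod 33). The smallest positive such number is 1.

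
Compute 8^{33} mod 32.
0

Using successive squaring:
Binary expansion of 33: 100001
Powers of 8 mod 32 (each is the square of the previous):
  8^1 ≡ 8 (mod 32)
  8^2 ≡ 8² = 64 ≡ 0 (mod 32)
  8^4 ≡ 0² = 0 ≡ 0 (mod 32)
  8^8 ≡ 0² = 0 ≡ 0 (mod 32)
  8^16 ≡ 0² = 0 ≡ 0 (mod 32)
  8^32 ≡ 0² = 0 ≡ 0 (mod 32)
33 = 32 + 1, so 8^33 = 8^32 × 8^1 ≡ 0 × 8 (mod 32)
Multiplying step by step:
  0 × 8 = 0 ≡ 0 (mod 32)
Result: 8^33 ≡ 0 (mod 32)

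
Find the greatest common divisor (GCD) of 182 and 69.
1

Using the Euclidean algorithm:
182 = 2 × 69 + 44
69 = 1 × 44 + 25
44 = 1 × 25 + 19
25 = 1 × 19 + 6
19 = 3 × 6 + 1
6 = 6 × 1 + 0

GCD(182, 69) = 1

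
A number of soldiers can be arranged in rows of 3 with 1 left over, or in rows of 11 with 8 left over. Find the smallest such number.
M = 3 × 11 = 33. M₁ = 11, y₁ ≡ 2 (mod 3). M₂ = 3, y₂ ≡ 4 (mod 11). k = 1×11×2 + 8×3×4 ≡ 19 (mod 33). The smallest positive such number is 19.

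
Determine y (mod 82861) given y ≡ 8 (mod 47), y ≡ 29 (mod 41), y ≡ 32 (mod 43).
18479

Using the Chinese Remainder Theorem:
M = product of moduli = 82861
For equation 1: M_1 = 1763, 1763 ≡ 24 (mod 47), inverse of 1763 mod 47 is 2 (check: 24 × 2 = 48 ≡ 1 (mod 47))
For equation 2: M_2 = 2021, 2021 ≡ 12 (mod 41), inverse of 2021 mod 41 is 24 (check: 12 × 24 = 288 ≡ 1 (mod 41))
For equation 3: M_3 = 1927, 1927 ≡ 35 (mod 43), inverse of 1927 mod 43 is 16 (check: 35 × 16 = 560 ≡ 1 (mod 43))
Combine: y ≡ Σ r_i×M_i×(M_i⁻¹ mod m_i) = 8×1763×2 + 29×2021×24 + 32×1927×16 = 28208 + 1406616 + 986624 = 2421448
2421448 mod 82861 = 18479
y ≡ 18479 (mod 82861)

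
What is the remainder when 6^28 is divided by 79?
Using repeated squaring. 28 = 16 + 8 + 4 (binary 11100). Repeated squaring mod 79: 6^1 ≡ 6; 6^2 ≡ 6² = 36 ≡ 36; 6^4 ≡ 36² = 1296 ≡ 32; 6^8 ≡ 32² = 1024 ≡ 76; 6^16 ≡ 76² = 5776 ≡ 9. Multiply: 6^28 = 6^16 × 6^8 × 6^4 ≡ 9 × 76 × 32 (mod 79): 9 × 76 = 684 ≡ 52; 52 × 32 = 1664 ≡ 5. So 6^28 ≡ 5 (mod 79).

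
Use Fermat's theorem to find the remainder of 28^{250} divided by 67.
49

By Fermat's Little Theorem, a^(p-1) ≡ 1 (mod p) for prime p and gcd(a, p) = 1
Here p = 67, so 28^66 ≡ 1 (mod 67)
We can reduce the exponent: 250 mod 66 = 52
So 28^250 ≡ 28^52 (mod 67)
Computing: 28^52 mod 67 = 49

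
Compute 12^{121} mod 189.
54

Using successive squaring:
Binary expansion of 121: 1111001
Powers of 12 mod 189 (each is the square of the previous):
  12^1 ≡ 12 (mod 189)
  12^2 ≡ 12² = 144 ≡ 144 (mod 189)
  12^4 ≡ 144² = 20736 ≡ 135 (mod 189)
  12^8 ≡ 135² = 18225 ≡ 81 (mod 189)
  12^16 ≡ 81² = 6561 ≡ 135 (mod 189)
  12^32 ≡ 135² = 18225 ≡ 81 (mod 189)
  12^64 ≡ 81² = 6561 ≡ 135 (mod 189)
121 = 64 + 32 + 16 + 8 + 1, so 12^121 = 12^64 × 12^32 × 12^16 × 12^8 × 12^1 ≡ 135 × 81 × 135 × 81 × 12 (mod 189)
Multiplying step by step:
  135 × 81 = 10935 ≡ 162 (mod 189)
  162 × 135 = 21870 ≡ 135 (mod 189)
  135 × 81 = 10935 ≡ 162 (mod 189)
  162 × 12 = 1944 ≡ 54 (mod 189)
Result: 12^121 ≡ 54 (mod 189)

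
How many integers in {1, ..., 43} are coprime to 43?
42

Prime factorization: 43 = 43
Using the formula φ(n) = n × Π(1 - 1/p) for each prime factor p:
φ(43) = 43 × (1 - 1/43)
φ(43) = 42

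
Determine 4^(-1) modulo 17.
4^(-1) ≡ 13 (mod 17). Verification: 4 × 13 = 52 ≡ 1 (mod 17)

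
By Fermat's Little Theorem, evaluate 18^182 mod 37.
By Fermat: 18^{36} ≡ 1 (mod 37). 182 = 5×36 + 2. So 18^{182} ≡ 18^{2} ≡ 28 (mod 37)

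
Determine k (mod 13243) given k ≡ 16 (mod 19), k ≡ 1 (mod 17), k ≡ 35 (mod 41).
35

Using the Chinese Remainder Theorem:
M = product of moduli = 13243
For equation 1: M_1 = 697, 697 ≡ 13 (mod 19), inverse of 697 mod 19 is 3 (check: 13 × 3 = 39 ≡ 1 (mod 19))
For equation 2: M_2 = 779, 779 ≡ 14 (mod 17), inverse of 779 mod 17 is 11 (check: 14 × 11 = 154 ≡ 1 (mod 17))
For equation 3: M_3 = 323, 323 ≡ 36 (mod 41), inverse of 323 mod 41 is 8 (check: 36 × 8 = 288 ≡ 1 (mod 41))
Combine: k ≡ Σ r_i×M_i×(M_i⁻¹ mod m_i) = 16×697×3 + 1×779×11 + 35×323×8 = 33456 + 8569 + 90440 = 132465
132465 mod 13243 = 35
k ≡ 35 (mod 13243)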